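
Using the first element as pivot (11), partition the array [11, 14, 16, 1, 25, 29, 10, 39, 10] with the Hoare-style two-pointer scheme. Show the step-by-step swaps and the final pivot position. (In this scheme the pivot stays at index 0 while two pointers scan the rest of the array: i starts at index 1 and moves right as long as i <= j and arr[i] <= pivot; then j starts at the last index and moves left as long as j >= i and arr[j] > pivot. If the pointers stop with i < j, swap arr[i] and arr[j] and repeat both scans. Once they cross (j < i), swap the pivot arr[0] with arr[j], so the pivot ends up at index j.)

Hoare-style two-pointer partition with pivot = 11:

Initial array: [11, 14, 16, 1, 25, 29, 10, 39, 10]

Pointers start at i = 1, j = 8.
i stops at index 1 (arr[1]=14 > 11), j stops at index 8 (arr[8]=10 <= 11): swap arr[1] and arr[8], array becomes [11, 10, 16, 1, 25, 29, 10, 39, 14]
i stops at index 2 (arr[2]=16 > 11), j stops at index 6 (arr[6]=10 <= 11): swap arr[2] and arr[6], array becomes [11, 10, 10, 1, 25, 29, 16, 39, 14]
i ends at 4, j ends at 3: the pointers have crossed (j < i), so scanning stops.

Swap pivot arr[0] with arr[3] to place pivot at position 3: [1, 10, 10, 11, 25, 29, 16, 39, 14]
Pivot position: 3

After partitioning with pivot 11, the array becomes [1, 10, 10, 11, 25, 29, 16, 39, 14]. The pivot is placed at index 3. All elements to the left of the pivot are <= 11, and all elements to the right are > 11.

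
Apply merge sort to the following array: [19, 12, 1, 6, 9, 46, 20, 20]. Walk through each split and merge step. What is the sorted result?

Merge sort trace:

Split: [19, 12, 1, 6, 9, 46, 20, 20] -> [19, 12, 1, 6] and [9, 46, 20, 20]
  Split: [19, 12, 1, 6] -> [19, 12] and [1, 6]
    Split: [19, 12] -> [19] and [12]
    Merge: [19] + [12] -> [12, 19]
    Split: [1, 6] -> [1] and [6]
    Merge: [1] + [6] -> [1, 6]
  Merge: [12, 19] + [1, 6] -> [1, 6, 12, 19]
  Split: [9, 46, 20, 20] -> [9, 46] and [20, 20]
    Split: [9, 46] -> [9] and [46]
    Merge: [9] + [46] -> [9, 46]
    Split: [20, 20] -> [20] and [20]
    Merge: [20] + [20] -> [20, 20]
  Merge: [9, 46] + [20, 20] -> [9, 20, 20, 46]
Merge: [1, 6, 12, 19] + [9, 20, 20, 46] -> [1, 6, 9, 12, 19, 20, 20, 46]

Final sorted array: [1, 6, 9, 12, 19, 20, 20, 46]

The merge sort proceeds by recursively splitting the array and merging sorted halves.
After all merges, the sorted array is [1, 6, 9, 12, 19, 20, 20, 46].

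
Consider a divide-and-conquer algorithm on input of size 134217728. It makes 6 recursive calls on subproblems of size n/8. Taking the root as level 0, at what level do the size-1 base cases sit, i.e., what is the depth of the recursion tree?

For divide and conquer with division factor 8:

Problem sizes at each level:
Level 0: 134217728
Level 1: 16777216
Level 2: 2097152
Level 3: 262144
Level 4: 32768
Level 5: 4096
Level 6: 512
Level 7: 64
Level 8: 8
Level 9: 1

The root is level 0 and the size-1 base case is level 9 (the tree spans levels 0 through 9, i.e. 10 levels counting the root), so the depth is the number of divisions: log_8(134217728) = 9

The recursion tree depth is log_8(134217728) = 9. At each level, the problem size is divided by 8, so it takes 9 divisions to reduce to a base case of size 1. The algorithm makes 6 recursive calls at each level.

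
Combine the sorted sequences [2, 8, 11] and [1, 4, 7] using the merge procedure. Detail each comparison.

Merging process:

Compare 2 vs 1: take 1 from right. Merged: [1]
Compare 2 vs 4: take 2 from left. Merged: [1, 2]
Compare 8 vs 4: take 4 from right. Merged: [1, 2, 4]
Compare 8 vs 7: take 7 from right. Merged: [1, 2, 4, 7]
Append remaining from left: [8, 11]. Merged: [1, 2, 4, 7, 8, 11]

Final merged array: [1, 2, 4, 7, 8, 11]
Total comparisons: 4

The merged array is [1, 2, 4, 7, 8, 11], requiring 4 comparisons. The merge step runs in O(n) time where n is the total number of elements.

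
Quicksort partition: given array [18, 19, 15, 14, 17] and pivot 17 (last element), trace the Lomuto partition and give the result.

Lomuto partition with pivot = 17:

Initial array: [18, 19, 15, 14, 17]

arr[0]=18 > 17: no swap
arr[1]=19 > 17: no swap
arr[2]=15 <= 17: swap with position 0, array becomes [15, 19, 18, 14, 17]
arr[3]=14 <= 17: swap with position 1, array becomes [15, 14, 18, 19, 17]

Place pivot at position 2: [15, 14, 17, 19, 18]
Pivot position: 2

After partitioning with pivot 17, the array becomes [15, 14, 17, 19, 18]. The pivot is placed at index 2. All elements to the left of the pivot are <= 17, and all elements to the right are > 17.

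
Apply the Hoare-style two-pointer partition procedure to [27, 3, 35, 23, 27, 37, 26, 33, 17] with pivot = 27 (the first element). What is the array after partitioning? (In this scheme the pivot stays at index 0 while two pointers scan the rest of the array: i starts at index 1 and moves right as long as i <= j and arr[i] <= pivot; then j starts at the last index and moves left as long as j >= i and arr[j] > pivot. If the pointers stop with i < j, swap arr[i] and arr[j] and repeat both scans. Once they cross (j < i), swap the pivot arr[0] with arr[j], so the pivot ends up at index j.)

Hoare-style two-pointer partition with pivot = 27:

Initial array: [27, 3, 35, 23, 27, 37, 26, 33, 17]

Pointers start at i = 1, j = 8.
i stops at index 2 (arr[2]=35 > 27), j stops at index 8 (arr[8]=17 <= 27): swap arr[2] and arr[8], array becomes [27, 3, 17, 23, 27, 37, 26, 33, 35]
i stops at index 5 (arr[5]=37 > 27), j stops at index 6 (arr[6]=26 <= 27): swap arr[5] and arr[6], array becomes [27, 3, 17, 23, 27, 26, 37, 33, 35]
i ends at 6, j ends at 5: the pointers have crossed (j < i), so scanning stops.

Swap pivot arr[0] with arr[5] to place pivot at position 5: [26, 3, 17, 23, 27, 27, 37, 33, 35]
Pivot position: 5

After partitioning with pivot 27, the array becomes [26, 3, 17, 23, 27, 27, 37, 33, 35]. The pivot is placed at index 5. All elements to the left of the pivot are <= 27, and all elements to the right are > 27.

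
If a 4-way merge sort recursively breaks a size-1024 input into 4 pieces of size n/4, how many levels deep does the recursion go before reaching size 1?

For divide and conquer with division factor 4:

Problem sizes at each level:
Level 0: 1024
Level 1: 256
Level 2: 64
Level 3: 16
Level 4: 4
Level 5: 1

The root is level 0 and the size-1 base case is level 5 (the tree spans levels 0 through 5, i.e. 6 levels counting the root), so the depth is the number of divisions: log_4(1024) = 5

The recursion tree depth is log_4(1024) = 5. At each level, the problem size is divided by 4, so it takes 5 divisions to reduce to a base case of size 1. The algorithm makes 4 recursive calls at each level.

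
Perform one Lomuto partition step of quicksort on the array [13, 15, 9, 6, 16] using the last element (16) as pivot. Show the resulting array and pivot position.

Lomuto partition with pivot = 16:

Initial array: [13, 15, 9, 6, 16]

arr[0]=13 <= 16: swap with position 0, array becomes [13, 15, 9, 6, 16]
arr[1]=15 <= 16: swap with position 1, array becomes [13, 15, 9, 6, 16]
arr[2]=9 <= 16: swap with position 2, array becomes [13, 15, 9, 6, 16]
arr[3]=6 <= 16: swap with position 3, array becomes [13, 15, 9, 6, 16]

Place pivot at position 4: [13, 15, 9, 6, 16]
Pivot position: 4

After partitioning with pivot 16, the array becomes [13, 15, 9, 6, 16]. The pivot is placed at index 4. All elements to the left of the pivot are <= 16, and all elements to the right are > 16.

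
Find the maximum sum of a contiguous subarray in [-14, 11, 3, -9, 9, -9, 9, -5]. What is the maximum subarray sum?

Using Kadane's algorithm on [-14, 11, 3, -9, 9, -9, 9, -5]:

Scanning through the array:
Position 1 (value 11): max_ending_here = 11, max_so_far = 11
Position 2 (value 3): max_ending_here = 14, max_so_far = 14
Position 3 (value -9): max_ending_here = 5, max_so_far = 14
Position 4 (value 9): max_ending_here = 14, max_so_far = 14
Position 5 (value -9): max_ending_here = 5, max_so_far = 14
Position 6 (value 9): max_ending_here = 14, max_so_far = 14
Position 7 (value -5): max_ending_here = 9, max_so_far = 14

Maximum subarray: [11, 3]
Maximum sum: 14

The maximum subarray is [11, 3] with sum 14. This subarray runs from index 1 to index 2.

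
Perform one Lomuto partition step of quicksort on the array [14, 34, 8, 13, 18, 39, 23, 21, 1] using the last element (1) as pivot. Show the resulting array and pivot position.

Lomuto partition with pivot = 1:

Initial array: [14, 34, 8, 13, 18, 39, 23, 21, 1]

arr[0]=14 > 1: no swap
arr[1]=34 > 1: no swap
arr[2]=8 > 1: no swap
arr[3]=13 > 1: no swap
arr[4]=18 > 1: no swap
arr[5]=39 > 1: no swap
arr[6]=23 > 1: no swap
arr[7]=21 > 1: no swap

Place pivot at position 0: [1, 34, 8, 13, 18, 39, 23, 21, 14]
Pivot position: 0

After partitioning with pivot 1, the array becomes [1, 34, 8, 13, 18, 39, 23, 21, 14]. The pivot is placed at index 0. All elements to the left of the pivot are <= 1, and all elements to the right are > 1.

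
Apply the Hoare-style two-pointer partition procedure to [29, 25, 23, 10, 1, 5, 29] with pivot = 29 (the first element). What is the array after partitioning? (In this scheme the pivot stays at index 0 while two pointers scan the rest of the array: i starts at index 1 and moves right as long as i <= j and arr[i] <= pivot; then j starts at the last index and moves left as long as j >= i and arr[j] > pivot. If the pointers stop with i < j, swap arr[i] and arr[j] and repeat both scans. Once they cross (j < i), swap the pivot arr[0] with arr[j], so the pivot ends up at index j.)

Hoare-style two-pointer partition with pivot = 29:

Initial array: [29, 25, 23, 10, 1, 5, 29]

Pointers start at i = 1, j = 6.
i ends at 7, j ends at 6: the pointers have crossed (j < i), so scanning stops.

Swap pivot arr[0] with arr[6] to place pivot at position 6: [29, 25, 23, 10, 1, 5, 29]
Pivot position: 6

After partitioning with pivot 29, the array becomes [29, 25, 23, 10, 1, 5, 29]. The pivot is placed at index 6. All elements to the left of the pivot are <= 29, and all elements to the right are > 29.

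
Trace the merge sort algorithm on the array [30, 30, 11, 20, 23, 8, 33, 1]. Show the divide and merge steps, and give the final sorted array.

Merge sort trace:

Split: [30, 30, 11, 20, 23, 8, 33, 1] -> [30, 30, 11, 20] and [23, 8, 33, 1]
  Split: [30, 30, 11, 20] -> [30, 30] and [11, 20]
    Split: [30, 30] -> [30] and [30]
    Merge: [30] + [30] -> [30, 30]
    Split: [11, 20] -> [11] and [20]
    Merge: [11] + [20] -> [11, 20]
  Merge: [30, 30] + [11, 20] -> [11, 20, 30, 30]
  Split: [23, 8, 33, 1] -> [23, 8] and [33, 1]
    Split: [23, 8] -> [23] and [8]
    Merge: [23] + [8] -> [8, 23]
    Split: [33, 1] -> [33] and [1]
    Merge: [33] + [1] -> [1, 33]
  Merge: [8, 23] + [1, 33] -> [1, 8, 23, 33]
Merge: [11, 20, 30, 30] + [1, 8, 23, 33] -> [1, 8, 11, 20, 23, 30, 30, 33]

Final sorted array: [1, 8, 11, 20, 23, 30, 30, 33]

The merge sort proceeds by recursively splitting the array and merging sorted halves.
After all merges, the sorted array is [1, 8, 11, 20, 23, 30, 30, 33].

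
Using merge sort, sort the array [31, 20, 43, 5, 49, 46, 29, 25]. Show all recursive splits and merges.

Merge sort trace:

Split: [31, 20, 43, 5, 49, 46, 29, 25] -> [31, 20, 43, 5] and [49, 46, 29, 25]
  Split: [31, 20, 43, 5] -> [31, 20] and [43, 5]
    Split: [31, 20] -> [31] and [20]
    Merge: [31] + [20] -> [20, 31]
    Split: [43, 5] -> [43] and [5]
    Merge: [43] + [5] -> [5, 43]
  Merge: [20, 31] + [5, 43] -> [5, 20, 31, 43]
  Split: [49, 46, 29, 25] -> [49, 46] and [29, 25]
    Split: [49, 46] -> [49] and [46]
    Merge: [49] + [46] -> [46, 49]
    Split: [29, 25] -> [29] and [25]
    Merge: [29] + [25] -> [25, 29]
  Merge: [46, 49] + [25, 29] -> [25, 29, 46, 49]
Merge: [5, 20, 31, 43] + [25, 29, 46, 49] -> [5, 20, 25, 29, 31, 43, 46, 49]

Final sorted array: [5, 20, 25, 29, 31, 43, 46, 49]

The merge sort proceeds by recursively splitting the array and merging sorted halves.
After all merges, the sorted array is [5, 20, 25, 29, 31, 43, 46, 49].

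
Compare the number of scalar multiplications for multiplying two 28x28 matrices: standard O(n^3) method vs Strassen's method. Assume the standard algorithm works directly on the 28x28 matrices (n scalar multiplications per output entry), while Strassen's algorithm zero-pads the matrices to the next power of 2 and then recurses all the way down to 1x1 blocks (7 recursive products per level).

Matrix multiplication for 28x28 matrices:

Strassen's algorithm requires power-of-2 dimensions. Pad 28x28 to 32x32 (next power of 2).

Standard algorithm: 28^3 = 21952 multiplications
Strassen's algorithm: 7^(log2(32)) = 7^5 = 16807 multiplications
Savings: 21952 - 16807 = 5145 multiplications

Standard: 21952 multiplications (28^3). Strassen: 16807 multiplications (7^5, after padding to 32x32). Strassen reduces 8 recursive multiplications to 7 at each level.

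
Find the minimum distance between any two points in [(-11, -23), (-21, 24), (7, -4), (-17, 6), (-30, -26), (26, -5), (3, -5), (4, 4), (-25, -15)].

Computing all pairwise distances among 9 points:

d((-11, -23), (-21, 24)) = 48.0521
d((-11, -23), (7, -4)) = 26.1725
d((-11, -23), (-17, 6)) = 29.6142
d((-11, -23), (-30, -26)) = 19.2354
d((-11, -23), (26, -5)) = 41.1461
d((-11, -23), (3, -5)) = 22.8035
d((-11, -23), (4, 4)) = 30.8869
d((-11, -23), (-25, -15)) = 16.1245
d((-21, 24), (7, -4)) = 39.598
d((-21, 24), (-17, 6)) = 18.4391
d((-21, 24), (-30, -26)) = 50.8035
d((-21, 24), (26, -5)) = 55.2268
d((-21, 24), (3, -5)) = 37.6431
d((-21, 24), (4, 4)) = 32.0156
d((-21, 24), (-25, -15)) = 39.2046
d((7, -4), (-17, 6)) = 26.0
d((7, -4), (-30, -26)) = 43.0465
d((7, -4), (26, -5)) = 19.0263
d((7, -4), (3, -5)) = 4.1231 <-- minimum
d((7, -4), (4, 4)) = 8.544
d((7, -4), (-25, -15)) = 33.8378
d((-17, 6), (-30, -26)) = 34.5398
d((-17, 6), (26, -5)) = 44.3847
d((-17, 6), (3, -5)) = 22.8254
d((-17, 6), (4, 4)) = 21.095
d((-17, 6), (-25, -15)) = 22.4722
d((-30, -26), (26, -5)) = 59.808
d((-30, -26), (3, -5)) = 39.1152
d((-30, -26), (4, 4)) = 45.3431
d((-30, -26), (-25, -15)) = 12.083
d((26, -5), (3, -5)) = 23.0
d((26, -5), (4, 4)) = 23.7697
d((26, -5), (-25, -15)) = 51.9711
d((3, -5), (4, 4)) = 9.0554
d((3, -5), (-25, -15)) = 29.7321
d((4, 4), (-25, -15)) = 34.6699

Closest pair: (7, -4) and (3, -5) with distance 4.1231

The closest pair is (7, -4) and (3, -5) with Euclidean distance 4.1231. For 9 points, brute-force pairwise comparison is shown above. For large n, the divide-and-conquer algorithm (sort by x, recurse on halves, check the dividing strip) achieves O(n log n).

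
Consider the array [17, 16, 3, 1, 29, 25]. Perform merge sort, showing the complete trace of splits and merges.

Merge sort trace:

Split: [17, 16, 3, 1, 29, 25] -> [17, 16, 3] and [1, 29, 25]
  Split: [17, 16, 3] -> [17] and [16, 3]
    Split: [16, 3] -> [16] and [3]
    Merge: [16] + [3] -> [3, 16]
  Merge: [17] + [3, 16] -> [3, 16, 17]
  Split: [1, 29, 25] -> [1] and [29, 25]
    Split: [29, 25] -> [29] and [25]
    Merge: [29] + [25] -> [25, 29]
  Merge: [1] + [25, 29] -> [1, 25, 29]
Merge: [3, 16, 17] + [1, 25, 29] -> [1, 3, 16, 17, 25, 29]

Final sorted array: [1, 3, 16, 17, 25, 29]

The merge sort proceeds by recursively splitting the array and merging sorted halves.
After all merges, the sorted array is [1, 3, 16, 17, 25, 29].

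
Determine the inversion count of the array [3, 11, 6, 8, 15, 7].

Finding inversions in [3, 11, 6, 8, 15, 7]:

(1, 2): arr[1]=11 > arr[2]=6
(1, 3): arr[1]=11 > arr[3]=8
(1, 5): arr[1]=11 > arr[5]=7
(3, 5): arr[3]=8 > arr[5]=7
(4, 5): arr[4]=15 > arr[5]=7

Total inversions: 5

The array has 5 inversion(s): (1,2), (1,3), (1,5), (3,5), (4,5). Each pair (i,j) satisfies i < j and arr[i] > arr[j].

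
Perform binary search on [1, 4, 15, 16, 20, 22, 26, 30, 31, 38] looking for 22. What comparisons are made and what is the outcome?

Binary search for 22 in [1, 4, 15, 16, 20, 22, 26, 30, 31, 38]:

lo=0, hi=9, mid=4, arr[mid]=20 -> 20 < 22, search right half
lo=5, hi=9, mid=7, arr[mid]=30 -> 30 > 22, search left half
lo=5, hi=6, mid=5, arr[mid]=22 -> Found target at index 5!

Binary search finds 22 at index 5 after 3 comparisons. The search repeatedly halves the search space by comparing with the middle element.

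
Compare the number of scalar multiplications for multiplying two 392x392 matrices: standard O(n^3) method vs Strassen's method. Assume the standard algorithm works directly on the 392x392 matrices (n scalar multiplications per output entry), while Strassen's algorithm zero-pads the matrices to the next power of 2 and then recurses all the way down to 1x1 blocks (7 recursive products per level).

Matrix multiplication for 392x392 matrices:

Strassen's algorithm requires power-of-2 dimensions. Pad 392x392 to 512x512 (next power of 2).

Standard algorithm: 392^3 = 60236288 multiplications
Strassen's algorithm: 7^(log2(512)) = 7^9 = 40353607 multiplications
Savings: 60236288 - 40353607 = 19882681 multiplications

Standard: 60236288 multiplications (392^3). Strassen: 40353607 multiplications (7^9, after padding to 512x512). Strassen reduces 8 recursive multiplications to 7 at each level.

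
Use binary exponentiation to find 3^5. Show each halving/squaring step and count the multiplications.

Computing 3^5 by squaring (build up from 3^1; each line after the first costs one multiplication):

3^1 = 3
3^2 = (3^1)^2 = 3^2 = 9
3^4 = (3^2)^2 = 9^2 = 81
3^5 = 3 * 3^4 = 3 * 81 = 243

Result: 243
Multiplications needed: 3 (3 lines after 3^1)

3^5 = 243. Using exponentiation by squaring, this requires 3 multiplications. The key idea: if the exponent is even, square the half-power; if odd, multiply by the base once.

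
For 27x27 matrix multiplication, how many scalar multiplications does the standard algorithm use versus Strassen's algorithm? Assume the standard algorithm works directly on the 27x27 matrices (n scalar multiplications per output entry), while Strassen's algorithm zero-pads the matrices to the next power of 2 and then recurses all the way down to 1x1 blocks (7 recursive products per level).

Matrix multiplication for 27x27 matrices:

Strassen's algorithm requires power-of-2 dimensions. Pad 27x27 to 32x32 (next power of 2).

Standard algorithm: 27^3 = 19683 multiplications
Strassen's algorithm: 7^(log2(32)) = 7^5 = 16807 multiplications
Savings: 19683 - 16807 = 2876 multiplications

Standard: 19683 multiplications (27^3). Strassen: 16807 multiplications (7^5, after padding to 32x32). Strassen reduces 8 recursive multiplications to 7 at each level.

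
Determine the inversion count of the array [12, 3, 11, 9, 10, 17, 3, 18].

Finding inversions in [12, 3, 11, 9, 10, 17, 3, 18]:

(0, 1): arr[0]=12 > arr[1]=3
(0, 2): arr[0]=12 > arr[2]=11
(0, 3): arr[0]=12 > arr[3]=9
(0, 4): arr[0]=12 > arr[4]=10
(0, 6): arr[0]=12 > arr[6]=3
(2, 3): arr[2]=11 > arr[3]=9
(2, 4): arr[2]=11 > arr[4]=10
(2, 6): arr[2]=11 > arr[6]=3
(3, 6): arr[3]=9 > arr[6]=3
(4, 6): arr[4]=10 > arr[6]=3
(5, 6): arr[5]=17 > arr[6]=3

Total inversions: 11

The array has 11 inversion(s): (0,1), (0,2), (0,3), (0,4), (0,6), (2,3), (2,4), (2,6), (3,6), (4,6), (5,6). Each pair (i,j) satisfies i < j and arr[i] > arr[j].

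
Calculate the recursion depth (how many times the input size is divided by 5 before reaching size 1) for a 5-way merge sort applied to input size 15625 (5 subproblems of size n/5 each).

For divide and conquer with division factor 5:

Problem sizes at each level:
Level 0: 15625
Level 1: 3125
Level 2: 625
Level 3: 125
Level 4: 25
Level 5: 5
Level 6: 1

The root is level 0 and the size-1 base case is level 6 (the tree spans levels 0 through 6, i.e. 7 levels counting the root), so the depth is the number of divisions: log_5(15625) = 6

The recursion tree depth is log_5(15625) = 6. At each level, the problem size is divided by 5, so it takes 6 divisions to reduce to a base case of size 1. The algorithm makes 5 recursive calls at each level.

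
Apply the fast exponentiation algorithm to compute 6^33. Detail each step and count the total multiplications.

Computing 6^33 by squaring (build up from 6^1; each line after the first costs one multiplication):

6^1 = 6
6^2 = (6^1)^2 = 6^2 = 36
6^4 = (6^2)^2 = 36^2 = 1296
6^8 = (6^4)^2 = 1296^2 = 1679616
6^16 = (6^8)^2 = 1679616^2 = 2821109907456
6^32 = (6^16)^2 = 2821109907456^2 = 7958661109946400884391936
6^33 = 6 * 6^32 = 6 * 7958661109946400884391936 = 47751966659678405306351616

Result: 47751966659678405306351616
Multiplications needed: 6 (6 lines after 6^1)

6^33 = 47751966659678405306351616. Using exponentiation by squaring, this requires 6 multiplications. The key idea: if the exponent is even, square the half-power; if odd, multiply by the base once.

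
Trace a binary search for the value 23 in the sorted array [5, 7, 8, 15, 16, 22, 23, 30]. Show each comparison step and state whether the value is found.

Binary search for 23 in [5, 7, 8, 15, 16, 22, 23, 30]:

lo=0, hi=7, mid=3, arr[mid]=15 -> 15 < 23, search right half
lo=4, hi=7, mid=5, arr[mid]=22 -> 22 < 23, search right half
lo=6, hi=7, mid=6, arr[mid]=23 -> Found target at index 6!

Binary search finds 23 at index 6 after 3 comparisons. The search repeatedly halves the search space by comparing with the middle element.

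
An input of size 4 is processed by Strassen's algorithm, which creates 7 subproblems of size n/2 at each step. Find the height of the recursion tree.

For divide and conquer with division factor 2:

Problem sizes at each level:
Level 0: 4
Level 1: 2
Level 2: 1

The root is level 0 and the size-1 base case is level 2 (the tree spans levels 0 through 2, i.e. 3 levels counting the root), so the depth is the number of divisions: log_2(4) = 2

The recursion tree depth is log_2(4) = 2. At each level, the problem size is divided by 2, so it takes 2 divisions to reduce to a base case of size 1. The algorithm makes 7 recursive calls at each level.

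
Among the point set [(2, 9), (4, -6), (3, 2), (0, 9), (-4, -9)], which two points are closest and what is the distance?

Computing all pairwise distances among 5 points:

d((2, 9), (4, -6)) = 15.1327
d((2, 9), (3, 2)) = 7.0711
d((2, 9), (0, 9)) = 2.0 <-- minimum
d((2, 9), (-4, -9)) = 18.9737
d((4, -6), (3, 2)) = 8.0623
d((4, -6), (0, 9)) = 15.5242
d((4, -6), (-4, -9)) = 8.544
d((3, 2), (0, 9)) = 7.6158
d((3, 2), (-4, -9)) = 13.0384
d((0, 9), (-4, -9)) = 18.4391

Closest pair: (2, 9) and (0, 9) with distance 2.0

The closest pair is (2, 9) and (0, 9) with Euclidean distance 2.0. For 5 points, brute-force pairwise comparison is shown above. For large n, the divide-and-conquer algorithm (sort by x, recurse on halves, check the dividing strip) achieves O(n log n).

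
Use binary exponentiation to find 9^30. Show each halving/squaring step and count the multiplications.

Computing 9^30 by squaring (build up from 9^1; each line after the first costs one multiplication):

9^1 = 9
9^2 = (9^1)^2 = 9^2 = 81
9^3 = 9 * 9^2 = 9 * 81 = 729
9^6 = (9^3)^2 = 729^2 = 531441
9^7 = 9 * 9^6 = 9 * 531441 = 4782969
9^14 = (9^7)^2 = 4782969^2 = 22876792454961
9^15 = 9 * 9^14 = 9 * 22876792454961 = 205891132094649
9^30 = (9^15)^2 = 205891132094649^2 = 42391158275216203514294433201

Result: 42391158275216203514294433201
Multiplications needed: 7 (7 lines after 9^1)

9^30 = 42391158275216203514294433201. Using exponentiation by squaring, this requires 7 multiplications. The key idea: if the exponent is even, square the half-power; if odd, multiply by the base once.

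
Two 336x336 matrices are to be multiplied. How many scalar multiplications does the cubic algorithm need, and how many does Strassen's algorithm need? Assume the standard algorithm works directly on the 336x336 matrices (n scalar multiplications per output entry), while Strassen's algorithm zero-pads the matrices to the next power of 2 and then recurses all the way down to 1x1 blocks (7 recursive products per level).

Matrix multiplication for 336x336 matrices:

Strassen's algorithm requires power-of-2 dimensions. Pad 336x336 to 512x512 (next power of 2).

Standard algorithm: 336^3 = 37933056 multiplications
Strassen's algorithm: 7^(log2(512)) = 7^9 = 40353607 multiplications
Difference: 37933056 - 40353607 = -2420551 (Strassen uses MORE here due to padding overhead — for small or just-over-power-of-2 n, padding can outweigh the per-level savings)

Standard: 37933056 multiplications (336^3). Strassen: 40353607 multiplications (7^9, after padding to 512x512). Strassen reduces 8 recursive multiplications to 7 at each level.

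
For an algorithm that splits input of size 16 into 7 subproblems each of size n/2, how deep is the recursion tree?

For divide and conquer with division factor 2:

Problem sizes at each level:
Level 0: 16
Level 1: 8
Level 2: 4
Level 3: 2
Level 4: 1

The root is level 0 and the size-1 base case is level 4 (the tree spans levels 0 through 4, i.e. 5 levels counting the root), so the depth is the number of divisions: log_2(16) = 4

The recursion tree depth is log_2(16) = 4. At each level, the problem size is divided by 2, so it takes 4 divisions to reduce to a base case of size 1. The algorithm makes 7 recursive calls at each level.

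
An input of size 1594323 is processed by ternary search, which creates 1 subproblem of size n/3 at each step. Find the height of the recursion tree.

For divide and conquer with division factor 3:

Problem sizes at each level:
Level 0: 1594323
Level 1: 531441
Level 2: 177147
Level 3: 59049
Level 4: 19683
Level 5: 6561
Level 6: 2187
Level 7: 729
Level 8: 243
Level 9: 81
Level 10: 27
Level 11: 9
Level 12: 3
Level 13: 1

The root is level 0 and the size-1 base case is level 13 (the tree spans levels 0 through 13, i.e. 14 levels counting the root), so the depth is the number of divisions: log_3(1594323) = 13

The recursion tree depth is log_3(1594323) = 13. At each level, the problem size is divided by 3, so it takes 13 divisions to reduce to a base case of size 1. The algorithm makes 1 recursive call at each level.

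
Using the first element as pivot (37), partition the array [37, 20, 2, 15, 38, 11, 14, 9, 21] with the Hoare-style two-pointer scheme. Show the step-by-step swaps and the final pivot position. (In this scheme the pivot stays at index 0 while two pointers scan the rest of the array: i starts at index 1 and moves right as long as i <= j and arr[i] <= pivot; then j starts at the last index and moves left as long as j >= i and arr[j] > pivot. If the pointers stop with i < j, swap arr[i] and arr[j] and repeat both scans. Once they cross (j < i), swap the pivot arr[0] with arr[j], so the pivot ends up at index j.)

Hoare-style two-pointer partition with pivot = 37:

Initial array: [37, 20, 2, 15, 38, 11, 14, 9, 21]

Pointers start at i = 1, j = 8.
i stops at index 4 (arr[4]=38 > 37), j stops at index 8 (arr[8]=21 <= 37): swap arr[4] and arr[8], array becomes [37, 20, 2, 15, 21, 11, 14, 9, 38]
i ends at 8, j ends at 7: the pointers have crossed (j < i), so scanning stops.

Swap pivot arr[0] with arr[7] to place pivot at position 7: [9, 20, 2, 15, 21, 11, 14, 37, 38]
Pivot position: 7

After partitioning with pivot 37, the array becomes [9, 20, 2, 15, 21, 11, 14, 37, 38]. The pivot is placed at index 7. All elements to the left of the pivot are <= 37, and all elements to the right are > 37.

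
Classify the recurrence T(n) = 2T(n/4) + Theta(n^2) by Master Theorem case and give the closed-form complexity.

Master Theorem for T(n) = 2T(n/4) + O(n^2):

a = 2, b = 4, c = 2
log_b(a) = log_4(2) = 0.5000

Case 3: c = 2 > log_4(2) = 0.5000
T(n) = O(n^2) = O(n^2)

For T(n) = 2T(n/4) + O(n^2): log_4(2) = 0.5000. This is Case 3 of the Master Theorem (c > log_b(a), work dominated by root), giving O(n^2).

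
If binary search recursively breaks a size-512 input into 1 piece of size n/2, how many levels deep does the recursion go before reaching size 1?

For divide and conquer with division factor 2:

Problem sizes at each level:
Level 0: 512
Level 1: 256
Level 2: 128
Level 3: 64
Level 4: 32
Level 5: 16
Level 6: 8
Level 7: 4
Level 8: 2
Level 9: 1

The root is level 0 and the size-1 base case is level 9 (the tree spans levels 0 through 9, i.e. 10 levels counting the root), so the depth is the number of divisions: log_2(512) = 9

The recursion tree depth is log_2(512) = 9. At each level, the problem size is divided by 2, so it takes 9 divisions to reduce to a base case of size 1. The algorithm makes 1 recursive call at each level.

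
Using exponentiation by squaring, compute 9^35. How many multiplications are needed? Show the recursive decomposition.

Computing 9^35 by squaring (build up from 9^1; each line after the first costs one multiplication):

9^1 = 9
9^2 = (9^1)^2 = 9^2 = 81
9^4 = (9^2)^2 = 81^2 = 6561
9^8 = (9^4)^2 = 6561^2 = 43046721
9^16 = (9^8)^2 = 43046721^2 = 1853020188851841
9^17 = 9 * 9^16 = 9 * 1853020188851841 = 16677181699666569
9^34 = (9^17)^2 = 16677181699666569^2 = 278128389443693511257285776231761
9^35 = 9 * 9^34 = 9 * 278128389443693511257285776231761 = 2503155504993241601315571986085849

Result: 2503155504993241601315571986085849
Multiplications needed: 7 (7 lines after 9^1)

9^35 = 2503155504993241601315571986085849. Using exponentiation by squaring, this requires 7 multiplications. The key idea: if the exponent is even, square the half-power; if odd, multiply by the base once.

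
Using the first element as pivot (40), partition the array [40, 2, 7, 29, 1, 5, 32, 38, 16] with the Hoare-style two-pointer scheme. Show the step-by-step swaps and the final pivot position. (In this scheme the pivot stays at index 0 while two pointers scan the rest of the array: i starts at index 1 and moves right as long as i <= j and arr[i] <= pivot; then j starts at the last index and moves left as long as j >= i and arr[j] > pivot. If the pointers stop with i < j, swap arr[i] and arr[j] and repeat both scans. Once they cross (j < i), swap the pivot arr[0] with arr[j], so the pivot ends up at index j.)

Hoare-style two-pointer partition with pivot = 40:

Initial array: [40, 2, 7, 29, 1, 5, 32, 38, 16]

Pointers start at i = 1, j = 8.
i ends at 9, j ends at 8: the pointers have crossed (j < i), so scanning stops.

Swap pivot arr[0] with arr[8] to place pivot at position 8: [16, 2, 7, 29, 1, 5, 32, 38, 40]
Pivot position: 8

After partitioning with pivot 40, the array becomes [16, 2, 7, 29, 1, 5, 32, 38, 40]. The pivot is placed at index 8. All elements to the left of the pivot are <= 40, and all elements to the right are > 40.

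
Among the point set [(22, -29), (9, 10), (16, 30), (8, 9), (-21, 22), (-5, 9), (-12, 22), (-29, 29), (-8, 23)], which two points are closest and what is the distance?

Computing all pairwise distances among 9 points:

d((22, -29), (9, 10)) = 41.1096
d((22, -29), (16, 30)) = 59.3043
d((22, -29), (8, 9)) = 40.4969
d((22, -29), (-21, 22)) = 66.7083
d((22, -29), (-5, 9)) = 46.6154
d((22, -29), (-12, 22)) = 61.2944
d((22, -29), (-29, 29)) = 77.2334
d((22, -29), (-8, 23)) = 60.0333
d((9, 10), (16, 30)) = 21.1896
d((9, 10), (8, 9)) = 1.4142 <-- minimum
d((9, 10), (-21, 22)) = 32.311
d((9, 10), (-5, 9)) = 14.0357
d((9, 10), (-12, 22)) = 24.1868
d((9, 10), (-29, 29)) = 42.4853
d((9, 10), (-8, 23)) = 21.4009
d((16, 30), (8, 9)) = 22.4722
d((16, 30), (-21, 22)) = 37.855
d((16, 30), (-5, 9)) = 29.6985
d((16, 30), (-12, 22)) = 29.1204
d((16, 30), (-29, 29)) = 45.0111
d((16, 30), (-8, 23)) = 25.0
d((8, 9), (-21, 22)) = 31.7805
d((8, 9), (-5, 9)) = 13.0
d((8, 9), (-12, 22)) = 23.8537
d((8, 9), (-29, 29)) = 42.0595
d((8, 9), (-8, 23)) = 21.2603
d((-21, 22), (-5, 9)) = 20.6155
d((-21, 22), (-12, 22)) = 9.0
d((-21, 22), (-29, 29)) = 10.6301
d((-21, 22), (-8, 23)) = 13.0384
d((-5, 9), (-12, 22)) = 14.7648
d((-5, 9), (-29, 29)) = 31.241
d((-5, 9), (-8, 23)) = 14.3178
d((-12, 22), (-29, 29)) = 18.3848
d((-12, 22), (-8, 23)) = 4.1231
d((-29, 29), (-8, 23)) = 21.8403

Closest pair: (9, 10) and (8, 9) with distance 1.4142

The closest pair is (9, 10) and (8, 9) with Euclidean distance 1.4142. For 9 points, brute-force pairwise comparison is shown above. For large n, the divide-and-conquer algorithm (sort by x, recurse on halves, check the dividing strip) achieves O(n log n).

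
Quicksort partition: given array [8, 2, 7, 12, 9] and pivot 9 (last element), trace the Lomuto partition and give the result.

Lomuto partition with pivot = 9:

Initial array: [8, 2, 7, 12, 9]

arr[0]=8 <= 9: swap with position 0, array becomes [8, 2, 7, 12, 9]
arr[1]=2 <= 9: swap with position 1, array becomes [8, 2, 7, 12, 9]
arr[2]=7 <= 9: swap with position 2, array becomes [8, 2, 7, 12, 9]
arr[3]=12 > 9: no swap

Place pivot at position 3: [8, 2, 7, 9, 12]
Pivot position: 3

After partitioning with pivot 9, the array becomes [8, 2, 7, 9, 12]. The pivot is placed at index 3. All elements to the left of the pivot are <= 9, and all elements to the right are > 9.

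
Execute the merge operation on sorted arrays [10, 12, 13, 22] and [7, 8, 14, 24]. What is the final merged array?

Merging process:

Compare 10 vs 7: take 7 from right. Merged: [7]
Compare 10 vs 8: take 8 from right. Merged: [7, 8]
Compare 10 vs 14: take 10 from left. Merged: [7, 8, 10]
Compare 12 vs 14: take 12 from left. Merged: [7, 8, 10, 12]
Compare 13 vs 14: take 13 from left. Merged: [7, 8, 10, 12, 13]
Compare 22 vs 14: take 14 from right. Merged: [7, 8, 10, 12, 13, 14]
Compare 22 vs 24: take 22 from left. Merged: [7, 8, 10, 12, 13, 14, 22]
Append remaining from right: [24]. Merged: [7, 8, 10, 12, 13, 14, 22, 24]

Final merged array: [7, 8, 10, 12, 13, 14, 22, 24]
Total comparisons: 7

The merged array is [7, 8, 10, 12, 13, 14, 22, 24], requiring 7 comparisons. The merge step runs in O(n) time where n is the total number of elements.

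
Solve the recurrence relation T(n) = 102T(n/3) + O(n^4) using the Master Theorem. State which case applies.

Master Theorem for T(n) = 102T(n/3) + O(n^4):

a = 102, b = 3, c = 4
log_b(a) = log_3(102) = 4.2098

Case 1: c = 4 < log_3(102) = 4.2098
T(n) = O(n^(log_3 102))

For T(n) = 102T(n/3) + O(n^4): log_3(102) = 4.2098. This is Case 1 of the Master Theorem (c < log_b(a), work dominated by leaves), giving O(n^(log_3 102)).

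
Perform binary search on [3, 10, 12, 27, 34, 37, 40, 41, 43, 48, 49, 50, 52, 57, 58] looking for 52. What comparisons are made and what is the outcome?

Binary search for 52 in [3, 10, 12, 27, 34, 37, 40, 41, 43, 48, 49, 50, 52, 57, 58]:

lo=0, hi=14, mid=7, arr[mid]=41 -> 41 < 52, search right half
lo=8, hi=14, mid=11, arr[mid]=50 -> 50 < 52, search right half
lo=12, hi=14, mid=13, arr[mid]=57 -> 57 > 52, search left half
lo=12, hi=12, mid=12, arr[mid]=52 -> Found target at index 12!

Binary search finds 52 at index 12 after 4 comparisons. The search repeatedly halves the search space by comparing with the middle element.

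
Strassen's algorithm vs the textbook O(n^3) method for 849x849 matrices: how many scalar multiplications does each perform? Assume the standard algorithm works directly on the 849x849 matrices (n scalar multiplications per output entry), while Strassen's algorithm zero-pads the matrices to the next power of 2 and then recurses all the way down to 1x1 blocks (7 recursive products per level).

Matrix multiplication for 849x849 matrices:

Strassen's algorithm requires power-of-2 dimensions. Pad 849x849 to 1024x1024 (next power of 2).

Standard algorithm: 849^3 = 611960049 multiplications
Strassen's algorithm: 7^(log2(1024)) = 7^10 = 282475249 multiplications
Savings: 611960049 - 282475249 = 329484800 multiplications

Standard: 611960049 multiplications (849^3). Strassen: 282475249 multiplications (7^10, after padding to 1024x1024). Strassen reduces 8 recursive multiplications to 7 at each level.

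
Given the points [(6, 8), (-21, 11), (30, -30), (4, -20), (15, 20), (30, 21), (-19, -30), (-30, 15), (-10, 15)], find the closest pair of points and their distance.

Computing all pairwise distances among 9 points:

d((6, 8), (-21, 11)) = 27.1662
d((6, 8), (30, -30)) = 44.9444
d((6, 8), (4, -20)) = 28.0713
d((6, 8), (15, 20)) = 15.0
d((6, 8), (30, 21)) = 27.2947
d((6, 8), (-19, -30)) = 45.4863
d((6, 8), (-30, 15)) = 36.6742
d((6, 8), (-10, 15)) = 17.4642
d((-21, 11), (30, -30)) = 65.437
d((-21, 11), (4, -20)) = 39.8246
d((-21, 11), (15, 20)) = 37.108
d((-21, 11), (30, 21)) = 51.9711
d((-21, 11), (-19, -30)) = 41.0488
d((-21, 11), (-30, 15)) = 9.8489 <-- minimum
d((-21, 11), (-10, 15)) = 11.7047
d((30, -30), (4, -20)) = 27.8568
d((30, -30), (15, 20)) = 52.2015
d((30, -30), (30, 21)) = 51.0
d((30, -30), (-19, -30)) = 49.0
d((30, -30), (-30, 15)) = 75.0
d((30, -30), (-10, 15)) = 60.208
d((4, -20), (15, 20)) = 41.4849
d((4, -20), (30, 21)) = 48.5489
d((4, -20), (-19, -30)) = 25.0799
d((4, -20), (-30, 15)) = 48.7955
d((4, -20), (-10, 15)) = 37.6962
d((15, 20), (30, 21)) = 15.0333
d((15, 20), (-19, -30)) = 60.4649
d((15, 20), (-30, 15)) = 45.2769
d((15, 20), (-10, 15)) = 25.4951
d((30, 21), (-19, -30)) = 70.7248
d((30, 21), (-30, 15)) = 60.2993
d((30, 21), (-10, 15)) = 40.4475
d((-19, -30), (-30, 15)) = 46.3249
d((-19, -30), (-10, 15)) = 45.8912
d((-30, 15), (-10, 15)) = 20.0

Closest pair: (-21, 11) and (-30, 15) with distance 9.8489

The closest pair is (-21, 11) and (-30, 15) with Euclidean distance 9.8489. For 9 points, brute-force pairwise comparison is shown above. For large n, the divide-and-conquer algorithm (sort by x, recurse on halves, check the dividing strip) achieves O(n log n).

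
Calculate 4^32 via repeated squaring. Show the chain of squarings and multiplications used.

Computing 4^32 by squaring (build up from 4^1; each line after the first costs one multiplication):

4^1 = 4
4^2 = (4^1)^2 = 4^2 = 16
4^4 = (4^2)^2 = 16^2 = 256
4^8 = (4^4)^2 = 256^2 = 65536
4^16 = (4^8)^2 = 65536^2 = 4294967296
4^32 = (4^16)^2 = 4294967296^2 = 18446744073709551616

Result: 18446744073709551616
Multiplications needed: 5 (5 lines after 4^1)

4^32 = 18446744073709551616. Using exponentiation by squaring, this requires 5 multiplications. The key idea: if the exponent is even, square the half-power; if odd, multiply by the base once.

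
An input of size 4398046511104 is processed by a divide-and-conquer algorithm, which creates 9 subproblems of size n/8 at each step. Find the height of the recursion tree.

For divide and conquer with division factor 8:

Problem sizes at each level:
Level 0: 4398046511104
Level 1: 549755813888
Level 2: 68719476736
Level 3: 8589934592
Level 4: 1073741824
Level 5: 134217728
Level 6: 16777216
Level 7: 2097152
Level 8: 262144
Level 9: 32768
Level 10: 4096
Level 11: 512
Level 12: 64
Level 13: 8
Level 14: 1

The root is level 0 and the size-1 base case is level 14 (the tree spans levels 0 through 14, i.e. 15 levels counting the root), so the depth is the number of divisions: log_8(4398046511104) = 14

The recursion tree depth is log_8(4398046511104) = 14. At each level, the problem size is divided by 8, so it takes 14 divisions to reduce to a base case of size 1. The algorithm makes 9 recursive calls at each level.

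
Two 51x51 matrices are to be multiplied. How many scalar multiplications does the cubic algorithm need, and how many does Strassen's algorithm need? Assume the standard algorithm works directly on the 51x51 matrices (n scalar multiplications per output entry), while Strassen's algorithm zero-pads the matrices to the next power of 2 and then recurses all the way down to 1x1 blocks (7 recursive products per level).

Matrix multiplication for 51x51 matrices:

Strassen's algorithm requires power-of-2 dimensions. Pad 51x51 to 64x64 (next power of 2).

Standard algorithm: 51^3 = 132651 multiplications
Strassen's algorithm: 7^(log2(64)) = 7^6 = 117649 multiplications
Savings: 132651 - 117649 = 15002 multiplications

Standard: 132651 multiplications (51^3). Strassen: 117649 multiplications (7^6, after padding to 64x64). Strassen reduces 8 recursive multiplications to 7 at each level.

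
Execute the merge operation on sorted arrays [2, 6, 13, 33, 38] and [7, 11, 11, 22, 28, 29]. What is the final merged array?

Merging process:

Compare 2 vs 7: take 2 from left. Merged: [2]
Compare 6 vs 7: take 6 from left. Merged: [2, 6]
Compare 13 vs 7: take 7 from right. Merged: [2, 6, 7]
Compare 13 vs 11: take 11 from right. Merged: [2, 6, 7, 11]
Compare 13 vs 11: take 11 from right. Merged: [2, 6, 7, 11, 11]
Compare 13 vs 22: take 13 from left. Merged: [2, 6, 7, 11, 11, 13]
Compare 33 vs 22: take 22 from right. Merged: [2, 6, 7, 11, 11, 13, 22]
Compare 33 vs 28: take 28 from right. Merged: [2, 6, 7, 11, 11, 13, 22, 28]
Compare 33 vs 29: take 29 from right. Merged: [2, 6, 7, 11, 11, 13, 22, 28, 29]
Append remaining from left: [33, 38]. Merged: [2, 6, 7, 11, 11, 13, 22, 28, 29, 33, 38]

Final merged array: [2, 6, 7, 11, 11, 13, 22, 28, 29, 33, 38]
Total comparisons: 9

The merged array is [2, 6, 7, 11, 11, 13, 22, 28, 29, 33, 38], requiring 9 comparisons. The merge step runs in O(n) time where n is the total number of elements.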